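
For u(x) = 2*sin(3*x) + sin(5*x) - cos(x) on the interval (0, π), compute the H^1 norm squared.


||u||_{H^1(0,π)}^2 = 34*π

u'(x) = sin(x) + 6*cos(3*x) + 5*cos(5*x).
Expand u² and (u')² and integrate term by term on (0, π), using: for integers n ≥ 1, ∫_0^π sin²(nx) dx = ∫_0^π cos²(nx) dx = π/2; for n ≠ n', ∫_0^π sin(nx)sin(n'x) dx = ∫_0^π cos(nx)cos(n'x) dx = 0; and by product-to-sum, ∫_0^π sin(nx)cos(n'x) dx = ½∫_0^π [sin((n+n')x) + sin((n−n')x)] dx, which is 0 when n+n' is even and 2n/(n²−n'²) when n+n' is odd (it need not vanish on (0, π)).
  u² squared terms: (-1)²·∫cos(x)² dx = 1·π/2 = π/2;  (2)²·∫sin(3x)² dx = 4·π/2 = 2*π;  (1)²·∫sin(5x)² dx = 1·π/2 = π/2.
  u² cross terms: 2·(-1)·(2)·∫cos(x)·sin(3x) dx = -4·(0) = 0;  2·(-1)·(1)·∫cos(x)·sin(5x) dx = -2·(0) = 0;  2·(2)·(1)·∫sin(3x)·sin(5x) dx = 4·(0) = 0.
  So ∫_0^π u² dx = π/2 + 2*π + π/2 + 0 + 0 + 0 = 3*π.
  (u')² squared terms: (5)²·∫cos(5x)² dx = 25·π/2 = 25*π/2;  (6)²·∫cos(3x)² dx = 36·π/2 = 18*π;  (1)²·∫sin(x)² dx = 1·π/2 = π/2.
  (u')² cross terms: 2·(5)·(6)·∫cos(5x)·cos(3x) dx = 60·(0) = 0;  2·(5)·(1)·∫cos(5x)·sin(x) dx = 10·(0) = 0;  2·(6)·(1)·∫cos(3x)·sin(x) dx = 12·(0) = 0.
  So ∫_0^π (u')² dx = 25*π/2 + 18*π + π/2 + 0 + 0 + 0 = 31*π.
||u||_{H^1}^2 = (3*π) + (31*π) = 34*π.


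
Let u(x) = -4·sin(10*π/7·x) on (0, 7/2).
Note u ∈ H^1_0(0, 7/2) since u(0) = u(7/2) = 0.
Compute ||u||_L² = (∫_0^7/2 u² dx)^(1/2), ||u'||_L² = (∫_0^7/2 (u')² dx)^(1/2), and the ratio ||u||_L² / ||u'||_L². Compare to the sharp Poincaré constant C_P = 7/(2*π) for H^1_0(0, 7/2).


||u||_L² / ||u'||_L² = 7/(10*π) < C_P = 7/(2*π).

u(x) = -4·sin(10*π/7·x), so u'(x) = -40*π*cos(10*π*x/7)/7.
Writing u(x) = A·sin(kπx/L) with A = -4 and k = 5, use ∫_0^L sin²(kπx/L) dx = L/2 and ∫_0^L cos²(kπx/L) dx = L/2.
u² = 16·sin²(10*π/7·x) and (u')² = 1600*π^2/49·cos²(10*π/7·x), and each of sin², cos² integrates to L/2 = 7/4 over (0, 7/2).
∫_0^7/2 u² dx = 28, so ||u||_L² = 2*sqrt(7).
∫_0^7/2 (u')² dx = 400*π^2/7, so ||u'||_L² = 20*sqrt(7)*π/7.
Ratio ||u||_L² / ||u'||_L² = 7/(10*π).
Sharp Poincaré constant on H^1_0(0, 7/2) is C_P = L/π = 7/(2*π), achieved by sin(2*π/7·x).
This is the k = 5 harmonic; the ratio L/(kπ) is strictly less than C_P = L/π, consistent with the sharp inequality ||u||_L² ≤ C_P ||u'||_L².


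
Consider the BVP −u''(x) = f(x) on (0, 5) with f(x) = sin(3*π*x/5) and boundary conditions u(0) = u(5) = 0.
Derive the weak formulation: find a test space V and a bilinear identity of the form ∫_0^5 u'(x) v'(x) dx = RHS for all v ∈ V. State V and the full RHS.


V = H^1_0(0, 5) (so v(0) = v(5) = 0); weak form: ∫_0^5 u'v' dx = ∫_0^5 (sin(3*π*x/5)) v dx for all v ∈ V.

Multiply both sides by a test function v and integrate from 0 to 5:
  ∫_0^5 −u''(x) v(x) dx = ∫_0^5 f(x) v(x) dx.
Integrate the LHS by parts once:
  ∫_0^5 −u'' v dx = −[u'(x) v(x)]_0^5 + ∫_0^5 u'(x) v'(x) dx.
Thus ∫_0^5 u'(x) v'(x) dx = ∫_0^5 f(x) v(x) dx + [u'(x) v(x)]_0^5.
Choose V so that boundary terms are either known or forced to vanish.
u is Dirichlet: u(0) = u(5) = 0. Let V = H^1_0(0, 5); then v(0) = v(5) = 0, and [u' v]_0^5 = 0.
Weak formulation: find u (satisfying any essential BC) such that ∫_0^5 u'(x) v'(x) dx = ∫_0^5 f v dx for all v ∈ V.
Substituting f(x) = sin(3*π*x/5), the right-hand side is ∫_0^5 (sin(3*π*x/5)) v dx.


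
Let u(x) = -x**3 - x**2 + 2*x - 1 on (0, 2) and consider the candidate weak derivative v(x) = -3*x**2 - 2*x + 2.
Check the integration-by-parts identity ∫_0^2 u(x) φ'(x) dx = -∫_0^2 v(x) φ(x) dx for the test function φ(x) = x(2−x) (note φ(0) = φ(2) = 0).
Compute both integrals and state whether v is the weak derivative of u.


LHS = 24/5, RHS = 24/5. Yes, v = u' weakly.

u(x) = -x**3 - x**2 + 2*x - 1, classical derivative u'(x) = -3*x**2 - 2*x + 2.
φ(x) = x(2−x), so φ'(x) = 2 - 2*x.
Note φ(0) = φ(2) = 0, so the boundary term u·φ vanishes.
LHS = ∫_0^2 u(x) φ'(x) dx = ∫_0^2 (2*x^4 - 6*x^2 + 6*x - 2) dx. Term by term:
  ∫_0^2 2*x^4 dx = 64/5;  ∫_0^2 -6*x^2 dx = -16;  ∫_0^2 6*x dx = 12;
  ∫_0^2 -2 dx = -4.
Sum: 64/5 − 16 + 12 − 4 = 24/5.
So LHS = 24/5.
∫_0^2 v(x) φ(x) dx = ∫_0^2 (3*x^4 - 4*x^3 - 6*x^2 + 4*x) dx. Term by term:
  ∫_0^2 3*x^4 dx = 96/5;  ∫_0^2 -4*x^3 dx = -16;  ∫_0^2 -6*x^2 dx = -16;
  ∫_0^2 4*x dx = 8.
Sum: 96/5 − 16 − 16 + 8 = -24/5.
So RHS = -∫_0^2 v(x) φ(x) dx = 24/5.
LHS = RHS, so the identity holds for this test φ.
Moreover u is smooth here and v(x) = u'(x) = -3*x**2 - 2*x + 2 pointwise, so the identity holds for every test function. Hence v is the weak derivative of u.


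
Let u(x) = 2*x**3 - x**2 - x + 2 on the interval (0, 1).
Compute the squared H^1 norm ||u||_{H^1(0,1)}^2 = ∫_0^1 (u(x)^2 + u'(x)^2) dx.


||u||_{H^1}^2 = 911/210

The H^1 norm (squared) on an interval (0, L) is
  ||u||_{H^1}^2 = ∫_0^L u(x)^2 dx + ∫_0^L u'(x)^2 dx.
Compute u'(x) = 6*x**2 - 2*x - 1.
Then u(x)^2 = 4*x**6 - 4*x**5 - 3*x**4 + 10*x**3 - 3*x**2 - 4*x + 4 and u'(x)^2 = 36*x**4 - 24*x**3 - 8*x**2 + 4*x + 1.
Integrate each monomial from 0 to 1 using ∫_0^1 c·x^n dx = c·1^(n+1)/(n+1):
  ∫_0^1 u(x)^2 dx = ∫_0^1 (4*x^6 - 4*x^5 - 3*x^4 + 10*x^3 - 3*x^2 - 4*x + 4) dx. Term by term:
    ∫_0^1 4*x^6 dx = 4/7;  ∫_0^1 -4*x^5 dx = -2/3;  ∫_0^1 -3*x^4 dx = -3/5;
    ∫_0^1 10*x^3 dx = 5/2;  ∫_0^1 -3*x^2 dx = -1;  ∫_0^1 -4*x dx = -2;
    ∫_0^1 4 dx = 4.
  Sum: 4/7 − 2/3 − 3/5 + 5/2 − 1 − 2 + 4 = 589/210.
  ∫_0^1 u'(x)^2 dx = ∫_0^1 (36*x^4 - 24*x^3 - 8*x^2 + 4*x + 1) dx. Term by term:
    ∫_0^1 36*x^4 dx = 36/5;  ∫_0^1 -24*x^3 dx = -6;  ∫_0^1 -8*x^2 dx = -8/3;
    ∫_0^1 4*x dx = 2;  ∫_0^1 1 dx = 1.
  Sum: 36/5 − 6 − 8/3 + 2 + 1 = 23/15.
Adding: ||u||_{H^1}^2 = 589/210 + 23/15 = 911/210.


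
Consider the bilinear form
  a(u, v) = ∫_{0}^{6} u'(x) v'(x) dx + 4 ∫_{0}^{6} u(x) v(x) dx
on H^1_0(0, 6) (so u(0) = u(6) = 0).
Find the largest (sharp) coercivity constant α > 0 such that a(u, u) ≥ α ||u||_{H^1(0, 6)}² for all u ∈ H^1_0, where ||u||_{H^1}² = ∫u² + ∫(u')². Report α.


α = 1

Coercivity of a(·,·) on H^1_0(0, 6) means a(u, u) ≥ α ||u||_{H^1}² for every u ∈ H^1_0.
The interval has length L = 6, and Poincaré/coercivity depend only on L. Here a(u, u) = ∫(u')² + (4)·∫u².
Here c = 4 ≥ 1, so a(u,u) = ∫(u')² + c∫u² ≥ ∫(u')² + ∫u² = ||u||_{H^1}², i.e. α = 1 works. No larger α is possible: a(u,u) ≥ α||u||_{H^1}² means (1−α)∫(u')² ≥ (α−c)∫u², and for the modes u_n = sin(nπ(x−x₀)/L) (x₀ the left endpoint) one has ∫u_n²/∫(u_n')² = (L/(nπ))² → 0, so a(u_n,u_n)/||u_n||_{H^1}² → 1. Hence the optimal constant is α = 1.
Therefore α = 1.


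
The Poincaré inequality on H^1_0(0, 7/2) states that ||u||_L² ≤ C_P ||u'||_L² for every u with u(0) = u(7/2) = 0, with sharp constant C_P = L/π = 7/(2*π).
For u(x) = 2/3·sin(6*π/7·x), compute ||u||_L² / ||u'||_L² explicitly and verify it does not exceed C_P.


||u||_L² / ||u'||_L² = 7/(6*π) < C_P = 7/(2*π).

u(x) = 2/3·sin(6*π/7·x), so u'(x) = 4*π*cos(6*π*x/7)/7.
Writing u(x) = A·sin(kπx/L) with A = 2/3 and k = 3, use ∫_0^L sin²(kπx/L) dx = L/2 and ∫_0^L cos²(kπx/L) dx = L/2.
u² = 4/9·sin²(6*π/7·x) and (u')² = 16*π^2/49·cos²(6*π/7·x), and each of sin², cos² integrates to L/2 = 7/4 over (0, 7/2).
∫_0^7/2 u² dx = 7/9, so ||u||_L² = sqrt(7)/3.
∫_0^7/2 (u')² dx = 4*π^2/7, so ||u'||_L² = 2*sqrt(7)*π/7.
Ratio ||u||_L² / ||u'||_L² = 7/(6*π).
Sharp Poincaré constant on H^1_0(0, 7/2) is C_P = L/π = 7/(2*π), achieved by sin(2*π/7·x).
This is the k = 3 harmonic; the ratio L/(kπ) is strictly less than C_P = L/π, consistent with the sharp inequality ||u||_L² ≤ C_P ||u'||_L².


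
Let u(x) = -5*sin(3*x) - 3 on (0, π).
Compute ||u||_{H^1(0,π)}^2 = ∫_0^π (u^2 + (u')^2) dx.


||u||_{H^1(0,π)}^2 = 20 + 134*π

u'(x) = -15*cos(3*x).
Expand u² and (u')² and integrate term by term on (0, π), using: for integers n ≥ 1, ∫_0^π sin²(nx) dx = ∫_0^π cos²(nx) dx = π/2; for n ≠ n', ∫_0^π sin(nx)sin(n'x) dx = ∫_0^π cos(nx)cos(n'x) dx = 0; and by product-to-sum, ∫_0^π sin(nx)cos(n'x) dx = ½∫_0^π [sin((n+n')x) + sin((n−n')x)] dx, which is 0 when n+n' is even and 2n/(n²−n'²) when n+n' is odd (it need not vanish on (0, π)). For the constant mode: ∫_0^π 1 dx = π, ∫_0^π cos(nx) dx = 0, ∫_0^π sin(nx) dx = (1−(−1)^n)/n.
  u² squared terms: (-3)²·∫1 dx = 9·π = 9*π;  (-5)²·∫sin(3x)² dx = 25·π/2 = 25*π/2.
  u² cross terms: 2·(-3)·(-5)·∫1·sin(3x) dx = 30·(2/3) = 20.
  So ∫_0^π u² dx = 9*π + 25*π/2 + 20 = 20 + 43*π/2.
  (u')² squared terms: (-15)²·∫cos(3x)² dx = 225·π/2 = 225*π/2.
  So ∫_0^π (u')² dx = 225*π/2.
||u||_{H^1}^2 = (20 + 43*π/2) + (225*π/2) = 20 + 134*π.


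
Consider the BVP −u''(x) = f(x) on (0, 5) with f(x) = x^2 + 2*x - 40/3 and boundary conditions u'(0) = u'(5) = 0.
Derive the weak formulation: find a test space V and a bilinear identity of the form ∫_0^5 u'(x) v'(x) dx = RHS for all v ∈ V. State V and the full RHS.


V = H^1(0, 5) (no boundary constraint on v; u is determined up to an additive constant); weak form: ∫_0^5 u'v' dx = ∫_0^5 (x^2 + 2*x - 40/3) v dx for all v ∈ V.

Multiply both sides by a test function v and integrate from 0 to 5:
  ∫_0^5 −u''(x) v(x) dx = ∫_0^5 f(x) v(x) dx.
Integrate the LHS by parts once:
  ∫_0^5 −u'' v dx = −[u'(x) v(x)]_0^5 + ∫_0^5 u'(x) v'(x) dx.
Thus ∫_0^5 u'(x) v'(x) dx = ∫_0^5 f(x) v(x) dx + [u'(x) v(x)]_0^5.
Choose V so that boundary terms are either known or forced to vanish.
u has homogeneous Neumann: u'(0) = u'(5) = 0. So [u' v]_0^5 = 0·v(5) − 0·v(0) = 0 for any v; take V = H^1(0, 5).
Weak formulation: find u (satisfying any essential BC) such that ∫_0^5 u'(x) v'(x) dx = ∫_0^5 f v dx for all v ∈ V (homogeneous Neumann, so boundary terms vanish).
Substituting f(x) = x^2 + 2*x - 40/3, the right-hand side is ∫_0^5 (x^2 + 2*x - 40/3) v dx.
Compatibility check (pure Neumann): taking v ≡ 1 ∈ V gives 0 = ∫_0^5 f dx + (0) − (0), i.e. ∫_0^5 f dx must equal u'(0) − u'(5) = 0. Indeed ∫_0^5 (x^2 + 2*x - 40/3) dx = 0, so the data are compatible. The solution is then unique only up to an additive constant (fix it e.g. by requiring ∫_0^5 u dx = 0).


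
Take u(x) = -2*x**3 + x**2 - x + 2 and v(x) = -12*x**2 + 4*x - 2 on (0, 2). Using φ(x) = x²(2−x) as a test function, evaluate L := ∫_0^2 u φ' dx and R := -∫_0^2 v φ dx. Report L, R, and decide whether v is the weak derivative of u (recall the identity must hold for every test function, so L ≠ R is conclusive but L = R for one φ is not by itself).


LHS = 164/15, RHS = 328/15. No, v is not the weak derivative of u.

u(x) = -2*x**3 + x**2 - x + 2, classical derivative u'(x) = -6*x**2 + 2*x - 1.
φ(x) = x²(2−x), so φ'(x) = x*(4 - 3*x).
Note φ(0) = φ(2) = 0, so the boundary term u·φ vanishes.
LHS = ∫_0^2 u(x) φ'(x) dx = ∫_0^2 (6*x^5 - 11*x^4 + 7*x^3 - 10*x^2 + 8*x) dx. Term by term:
  ∫_0^2 6*x^5 dx = 64;  ∫_0^2 -11*x^4 dx = -352/5;  ∫_0^2 7*x^3 dx = 28;
  ∫_0^2 -10*x^2 dx = -80/3;  ∫_0^2 8*x dx = 16.
Sum: 64 − 352/5 + 28 − 80/3 + 16 = 164/15.
So LHS = 164/15.
∫_0^2 v(x) φ(x) dx = ∫_0^2 (12*x^5 - 28*x^4 + 10*x^3 - 4*x^2) dx. Term by term:
  ∫_0^2 12*x^5 dx = 128;  ∫_0^2 -28*x^4 dx = -896/5;  ∫_0^2 10*x^3 dx = 40;
  ∫_0^2 -4*x^2 dx = -32/3.
Sum: 128 − 896/5 + 40 − 32/3 = -328/15.
So RHS = -∫_0^2 v(x) φ(x) dx = 328/15.
LHS − RHS = -164/15 ≠ 0, so the identity fails.
(For a valid weak derivative the identity must hold for EVERY test function, in particular this one. The failure shows v is NOT the weak derivative of u.)
Correct weak derivative would be u'(x) = -6*x**2 + 2*x - 1.


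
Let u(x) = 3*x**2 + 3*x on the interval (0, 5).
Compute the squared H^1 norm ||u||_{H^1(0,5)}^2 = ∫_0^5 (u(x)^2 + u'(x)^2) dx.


||u||_{H^1}^2 = 21615/2

The H^1 norm (squared) on an interval (0, L) is
  ||u||_{H^1}^2 = ∫_0^L u(x)^2 dx + ∫_0^L u'(x)^2 dx.
Compute u'(x) = 6*x + 3.
Then u(x)^2 = 9*x**4 + 18*x**3 + 9*x**2 and u'(x)^2 = 36*x**2 + 36*x + 9.
Integrate each monomial from 0 to 5 using ∫_0^5 c·x^n dx = c·5^(n+1)/(n+1):
  ∫_0^5 u(x)^2 dx = ∫_0^5 (9*x^4 + 18*x^3 + 9*x^2) dx. Term by term:
    ∫_0^5 9*x^4 dx = 5625;  ∫_0^5 18*x^3 dx = 5625/2;  ∫_0^5 9*x^2 dx = 375.
  Sum: 5625 + 5625/2 + 375 = 17625/2.
  ∫_0^5 u'(x)^2 dx = ∫_0^5 (36*x^2 + 36*x + 9) dx. Term by term:
    ∫_0^5 36*x^2 dx = 1500;  ∫_0^5 36*x dx = 450;  ∫_0^5 9 dx = 45.
  Sum: 1500 + 450 + 45 = 1995.
Adding: ||u||_{H^1}^2 = 17625/2 + 1995 = 21615/2.


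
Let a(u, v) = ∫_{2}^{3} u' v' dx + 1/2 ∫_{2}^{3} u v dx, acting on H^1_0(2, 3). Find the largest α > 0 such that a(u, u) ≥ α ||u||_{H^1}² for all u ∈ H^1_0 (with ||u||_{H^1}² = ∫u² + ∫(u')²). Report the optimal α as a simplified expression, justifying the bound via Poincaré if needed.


α = (1/2 + π^2)/(1 + π^2)

Coercivity of a(·,·) on H^1_0(2, 3) means a(u, u) ≥ α ||u||_{H^1}² for every u ∈ H^1_0.
The interval has length L = 1, and Poincaré/coercivity depend only on L. Here a(u, u) = ∫(u')² + (1/2)·∫u².
Here 0 < c = 1/2 < 1. The condition a(u,u) ≥ α||u||_{H^1}² reads (1−α)∫(u')² ≥ (α−c)∫u². Any admissible α is ≤ 1 (rapidly oscillating u have ∫u²/∫(u')² → 0), and α = 1 would force 0 ≥ (1−c)∫u², impossible since c < 1; so 1−α > 0. By the sharp Poincaré inequality on H^1_0 of an interval of length L, ∫(u')² ≥ (π/L)²∫u² with equality for the first sine mode sin(π(x−x₀)/L) (x₀ the left endpoint), so the inequality holds for all u iff (1−α)(π/L)² ≥ α − c, i.e. α ≤ ((π/L)² + c)/((π/L)² + 1) = (1 + c(L/π)²)/(1 + (L/π)²). With (π/L)² = π^2 and c = 1/2, the largest admissible constant is α = ((π/L)² + c)/((π/L)² + 1).
Simplifying, α = (1/2 + π^2)/(1 + π^2).


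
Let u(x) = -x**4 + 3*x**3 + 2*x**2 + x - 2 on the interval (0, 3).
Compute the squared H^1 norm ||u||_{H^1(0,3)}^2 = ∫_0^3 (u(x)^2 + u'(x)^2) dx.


||u||_{H^1}^2 = 15321/20

The H^1 norm (squared) on an interval (0, L) is
  ||u||_{H^1}^2 = ∫_0^L u(x)^2 dx + ∫_0^L u'(x)^2 dx.
Compute u'(x) = -4*x**3 + 9*x**2 + 4*x + 1.
Then u(x)^2 = x**8 - 6*x**7 + 5*x**6 + 10*x**5 + 14*x**4 - 8*x**3 - 7*x**2 - 4*x + 4 and u'(x)^2 = 16*x**6 - 72*x**5 + 49*x**4 + 64*x**3 + 34*x**2 + 8*x + 1.
Integrate each monomial from 0 to 3 using ∫_0^3 c·x^n dx = c·3^(n+1)/(n+1):
  ∫_0^3 u(x)^2 dx = ∫_0^3 (x^8 - 6*x^7 + 5*x^6 + 10*x^5 + 14*x^4 - 8*x^3 - 7*x^2 - 4*x + 4) dx. Term by term:
    ∫_0^3 x^8 dx = 2187;  ∫_0^3 -6*x^7 dx = -19683/4;  ∫_0^3 5*x^6 dx = 10935/7;
    ∫_0^3 10*x^5 dx = 1215;  ∫_0^3 14*x^4 dx = 3402/5;  ∫_0^3 -8*x^3 dx = -162;
    ∫_0^3 -7*x^2 dx = -63;  ∫_0^3 -4*x dx = -18;  ∫_0^3 4 dx = 12.
  Sum: 2187 − 19683/4 + 10935/7 + 1215 + 3402/5 − 162 − 63 − 18 + 12 = 68991/140.
  ∫_0^3 u'(x)^2 dx = ∫_0^3 (16*x^6 - 72*x^5 + 49*x^4 + 64*x^3 + 34*x^2 + 8*x + 1) dx. Term by term:
    ∫_0^3 16*x^6 dx = 34992/7;  ∫_0^3 -72*x^5 dx = -8748;  ∫_0^3 49*x^4 dx = 11907/5;
    ∫_0^3 64*x^3 dx = 1296;  ∫_0^3 34*x^2 dx = 306;  ∫_0^3 8*x dx = 36;
    ∫_0^3 1 dx = 3.
  Sum: 34992/7 − 8748 + 11907/5 + 1296 + 306 + 36 + 3 = 9564/35.
Adding: ||u||_{H^1}^2 = 68991/140 + 9564/35 = 15321/20.


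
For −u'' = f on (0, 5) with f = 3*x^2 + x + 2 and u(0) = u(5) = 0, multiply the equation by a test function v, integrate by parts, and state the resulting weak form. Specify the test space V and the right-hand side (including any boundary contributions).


V = H^1_0(0, 5) (so v(0) = v(5) = 0); weak form: ∫_0^5 u'v' dx = ∫_0^5 (3*x^2 + x + 2) v dx for all v ∈ V.

Multiply both sides by a test function v and integrate from 0 to 5:
  ∫_0^5 −u''(x) v(x) dx = ∫_0^5 f(x) v(x) dx.
Integrate the LHS by parts once:
  ∫_0^5 −u'' v dx = −[u'(x) v(x)]_0^5 + ∫_0^5 u'(x) v'(x) dx.
Thus ∫_0^5 u'(x) v'(x) dx = ∫_0^5 f(x) v(x) dx + [u'(x) v(x)]_0^5.
Choose V so that boundary terms are either known or forced to vanish.
u is Dirichlet: u(0) = u(5) = 0. Let V = H^1_0(0, 5); then v(0) = v(5) = 0, and [u' v]_0^5 = 0.
Weak formulation: find u (satisfying any essential BC) such that ∫_0^5 u'(x) v'(x) dx = ∫_0^5 f v dx for all v ∈ V.
Substituting f(x) = 3*x^2 + x + 2, the right-hand side is ∫_0^5 (3*x^2 + x + 2) v dx.


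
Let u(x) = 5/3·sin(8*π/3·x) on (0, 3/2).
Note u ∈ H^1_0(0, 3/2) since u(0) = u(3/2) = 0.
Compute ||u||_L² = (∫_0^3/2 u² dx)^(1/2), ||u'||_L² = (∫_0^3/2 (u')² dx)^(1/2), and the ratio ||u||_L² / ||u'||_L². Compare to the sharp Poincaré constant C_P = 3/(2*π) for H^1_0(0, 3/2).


||u||_L² / ||u'||_L² = 3/(8*π) < C_P = 3/(2*π).

u(x) = 5/3·sin(8*π/3·x), so u'(x) = 40*π*cos(8*π*x/3)/9.
Writing u(x) = A·sin(kπx/L) with A = 5/3 and k = 4, use ∫_0^L sin²(kπx/L) dx = L/2 and ∫_0^L cos²(kπx/L) dx = L/2.
u² = 25/9·sin²(8*π/3·x) and (u')² = 1600*π^2/81·cos²(8*π/3·x), and each of sin², cos² integrates to L/2 = 3/4 over (0, 3/2).
∫_0^3/2 u² dx = 25/12, so ||u||_L² = 5*sqrt(3)/6.
∫_0^3/2 (u')² dx = 400*π^2/27, so ||u'||_L² = 20*sqrt(3)*π/9.
Ratio ||u||_L² / ||u'||_L² = 3/(8*π).
Sharp Poincaré constant on H^1_0(0, 3/2) is C_P = L/π = 3/(2*π), achieved by sin(2*π/3·x).
This is the k = 4 harmonic; the ratio L/(kπ) is strictly less than C_P = L/π, consistent with the sharp inequality ||u||_L² ≤ C_P ||u'||_L².


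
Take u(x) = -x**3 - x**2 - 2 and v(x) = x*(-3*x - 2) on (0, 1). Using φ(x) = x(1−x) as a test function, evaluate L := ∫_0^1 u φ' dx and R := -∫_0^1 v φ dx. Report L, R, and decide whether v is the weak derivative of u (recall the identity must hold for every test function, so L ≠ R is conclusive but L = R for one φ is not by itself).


LHS = 19/60, RHS = 19/60. Yes, v = u' weakly.

u(x) = -x**3 - x**2 - 2, classical derivative u'(x) = -3*x**2 - 2*x.
φ(x) = x(1−x), so φ'(x) = 1 - 2*x.
Note φ(0) = φ(1) = 0, so the boundary term u·φ vanishes.
LHS = ∫_0^1 u(x) φ'(x) dx = ∫_0^1 (2*x^4 + x^3 - x^2 + 4*x - 2) dx. Term by term:
  ∫_0^1 2*x^4 dx = 2/5;  ∫_0^1 x^3 dx = 1/4;  ∫_0^1 -x^2 dx = -1/3;
  ∫_0^1 4*x dx = 2;  ∫_0^1 -2 dx = -2.
Sum: 2/5 + 1/4 − 1/3 + 2 − 2 = 19/60.
So LHS = 19/60.
∫_0^1 v(x) φ(x) dx = ∫_0^1 (3*x^4 - x^3 - 2*x^2) dx. Term by term:
  ∫_0^1 3*x^4 dx = 3/5;  ∫_0^1 -x^3 dx = -1/4;  ∫_0^1 -2*x^2 dx = -2/3.
Sum: 3/5 − 1/4 − 2/3 = -19/60.
So RHS = -∫_0^1 v(x) φ(x) dx = 19/60.
LHS = RHS, so the identity holds for this test φ.
Moreover u is smooth here and v(x) = u'(x) = -3*x**2 - 2*x pointwise, so the identity holds for every test function. Hence v is the weak derivative of u.


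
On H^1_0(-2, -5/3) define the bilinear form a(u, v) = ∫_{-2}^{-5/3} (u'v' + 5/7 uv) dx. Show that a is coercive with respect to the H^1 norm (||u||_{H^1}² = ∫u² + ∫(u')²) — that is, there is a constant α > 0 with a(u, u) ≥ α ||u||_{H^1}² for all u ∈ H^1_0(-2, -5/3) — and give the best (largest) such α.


α = (5 + 63*π^2)/(7*(1 + 9*π^2))

Coercivity of a(·,·) on H^1_0(-2, -5/3) means a(u, u) ≥ α ||u||_{H^1}² for every u ∈ H^1_0.
The interval has length L = 1/3, and Poincaré/coercivity depend only on L. Here a(u, u) = ∫(u')² + (5/7)·∫u².
Here 0 < c = 5/7 < 1. The condition a(u,u) ≥ α||u||_{H^1}² reads (1−α)∫(u')² ≥ (α−c)∫u². Any admissible α is ≤ 1 (rapidly oscillating u have ∫u²/∫(u')² → 0), and α = 1 would force 0 ≥ (1−c)∫u², impossible since c < 1; so 1−α > 0. By the sharp Poincaré inequality on H^1_0 of an interval of length L, ∫(u')² ≥ (π/L)²∫u² with equality for the first sine mode sin(π(x−x₀)/L) (x₀ the left endpoint), so the inequality holds for all u iff (1−α)(π/L)² ≥ α − c, i.e. α ≤ ((π/L)² + c)/((π/L)² + 1) = (1 + c(L/π)²)/(1 + (L/π)²). With (π/L)² = 9*π^2 and c = 5/7, the largest admissible constant is α = ((π/L)² + c)/((π/L)² + 1).
Simplifying, α = (5 + 63*π^2)/(7*(1 + 9*π^2)).


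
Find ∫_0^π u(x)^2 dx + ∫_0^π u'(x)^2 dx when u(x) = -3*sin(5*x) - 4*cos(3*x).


||u||_{H^1(0,π)}^2 = 197*π

u'(x) = 12*sin(3*x) - 15*cos(5*x).
Expand u² and (u')² and integrate term by term on (0, π), using: for integers n ≥ 1, ∫_0^π sin²(nx) dx = ∫_0^π cos²(nx) dx = π/2; for n ≠ n', ∫_0^π sin(nx)sin(n'x) dx = ∫_0^π cos(nx)cos(n'x) dx = 0; and by product-to-sum, ∫_0^π sin(nx)cos(n'x) dx = ½∫_0^π [sin((n+n')x) + sin((n−n')x)] dx, which is 0 when n+n' is even and 2n/(n²−n'²) when n+n' is odd (it need not vanish on (0, π)).
  u² squared terms: (-4)²·∫cos(3x)² dx = 16·π/2 = 8*π;  (-3)²·∫sin(5x)² dx = 9·π/2 = 9*π/2.
  u² cross terms: 2·(-4)·(-3)·∫cos(3x)·sin(5x) dx = 24·(0) = 0.
  So ∫_0^π u² dx = 8*π + 9*π/2 + 0 = 25*π/2.
  (u')² squared terms: (-15)²·∫cos(5x)² dx = 225·π/2 = 225*π/2;  (12)²·∫sin(3x)² dx = 144·π/2 = 72*π.
  (u')² cross terms: 2·(-15)·(12)·∫cos(5x)·sin(3x) dx = -360·(0) = 0.
  So ∫_0^π (u')² dx = 225*π/2 + 72*π + 0 = 369*π/2.
||u||_{H^1}^2 = (25*π/2) + (369*π/2) = 197*π.


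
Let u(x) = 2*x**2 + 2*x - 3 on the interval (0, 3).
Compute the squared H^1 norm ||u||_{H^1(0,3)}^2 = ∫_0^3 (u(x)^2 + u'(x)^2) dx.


||u||_{H^1}^2 = 2427/5

The H^1 norm (squared) on an interval (0, L) is
  ||u||_{H^1}^2 = ∫_0^L u(x)^2 dx + ∫_0^L u'(x)^2 dx.
Compute u'(x) = 4*x + 2.
Then u(x)^2 = 4*x**4 + 8*x**3 - 8*x**2 - 12*x + 9 and u'(x)^2 = 16*x**2 + 16*x + 4.
Integrate each monomial from 0 to 3 using ∫_0^3 c·x^n dx = c·3^(n+1)/(n+1):
  ∫_0^3 u(x)^2 dx = ∫_0^3 (4*x^4 + 8*x^3 - 8*x^2 - 12*x + 9) dx. Term by term:
    ∫_0^3 4*x^4 dx = 972/5;  ∫_0^3 8*x^3 dx = 162;  ∫_0^3 -8*x^2 dx = -72;
    ∫_0^3 -12*x dx = -54;  ∫_0^3 9 dx = 27.
  Sum: 972/5 + 162 − 72 − 54 + 27 = 1287/5.
  ∫_0^3 u'(x)^2 dx = ∫_0^3 (16*x^2 + 16*x + 4) dx. Term by term:
    ∫_0^3 16*x^2 dx = 144;  ∫_0^3 16*x dx = 72;  ∫_0^3 4 dx = 12.
  Sum: 144 + 72 + 12 = 228.
Adding: ||u||_{H^1}^2 = 1287/5 + 228 = 2427/5.


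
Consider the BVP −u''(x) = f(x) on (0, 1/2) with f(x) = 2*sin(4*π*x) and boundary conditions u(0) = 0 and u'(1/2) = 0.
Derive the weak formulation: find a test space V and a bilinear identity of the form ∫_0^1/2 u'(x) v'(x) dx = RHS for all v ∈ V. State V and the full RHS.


V = {v ∈ H^1(0, 1/2) : v(0) = 0} (test functions vanish at x = 0 where u is specified); weak form: ∫_0^1/2 u'v' dx = ∫_0^1/2 (2*sin(4*π*x)) v dx for all v ∈ V.

Multiply both sides by a test function v and integrate from 0 to 1/2:
  ∫_0^1/2 −u''(x) v(x) dx = ∫_0^1/2 f(x) v(x) dx.
Integrate the LHS by parts once:
  ∫_0^1/2 −u'' v dx = −[u'(x) v(x)]_0^1/2 + ∫_0^1/2 u'(x) v'(x) dx.
Thus ∫_0^1/2 u'(x) v'(x) dx = ∫_0^1/2 f(x) v(x) dx + [u'(x) v(x)]_0^1/2.
Choose V so that boundary terms are either known or forced to vanish.
Mixed BC: u(0) = 0 (Dirichlet) and u'(1/2) = 0 (Neumann). Define V = {v ∈ H^1(0, 1/2) : v(0) = 0}. Then [u' v]_0^1/2 = u'(1/2)·v(1/2) − u'(0)·0 = 0.
Weak formulation: find u (satisfying any essential BC) such that ∫_0^1/2 u'(x) v'(x) dx = ∫_0^1/2 f v dx for all v ∈ V (Dirichlet at 0 absorbed into V; the Neumann datum at x = 1/2 is zero, so no boundary term remains).
Substituting f(x) = 2*sin(4*π*x), the right-hand side is ∫_0^1/2 (2*sin(4*π*x)) v dx.


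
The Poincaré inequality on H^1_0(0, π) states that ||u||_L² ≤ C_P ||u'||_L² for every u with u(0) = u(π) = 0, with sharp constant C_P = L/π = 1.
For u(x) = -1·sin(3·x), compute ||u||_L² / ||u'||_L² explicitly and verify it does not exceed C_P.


||u||_L² / ||u'||_L² = 1/3 < C_P = 1.

u(x) = -1·sin(3·x), so u'(x) = -3*cos(3*x).
Writing u(x) = A·sin(kπx/L) with A = -1 and k = 3, use ∫_0^L sin²(kπx/L) dx = L/2 and ∫_0^L cos²(kπx/L) dx = L/2.
u² = 1·sin²(3·x) and (u')² = 9·cos²(3·x), and each of sin², cos² integrates to L/2 = π/2 over (0, π).
∫_0^π u² dx = π/2, so ||u||_L² = sqrt(2)*sqrt(π)/2.
∫_0^π (u')² dx = 9*π/2, so ||u'||_L² = 3*sqrt(2)*sqrt(π)/2.
Ratio ||u||_L² / ||u'||_L² = 1/3.
Sharp Poincaré constant on H^1_0(0, π) is C_P = L/π = 1, achieved by sin(x).
This is the k = 3 harmonic; the ratio L/(kπ) is strictly less than C_P = L/π, consistent with the sharp inequality ||u||_L² ≤ C_P ||u'||_L².


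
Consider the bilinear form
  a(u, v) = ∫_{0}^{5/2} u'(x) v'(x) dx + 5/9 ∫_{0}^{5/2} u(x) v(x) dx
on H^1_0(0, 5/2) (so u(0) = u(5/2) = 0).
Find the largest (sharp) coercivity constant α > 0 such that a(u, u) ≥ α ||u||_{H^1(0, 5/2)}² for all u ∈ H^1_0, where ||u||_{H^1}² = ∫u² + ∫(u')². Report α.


α = (125 + 36*π^2)/(9*(25 + 4*π^2))

Coercivity of a(·,·) on H^1_0(0, 5/2) means a(u, u) ≥ α ||u||_{H^1}² for every u ∈ H^1_0.
The interval has length L = 5/2, and Poincaré/coercivity depend only on L. Here a(u, u) = ∫(u')² + (5/9)·∫u².
Here 0 < c = 5/9 < 1. The condition a(u,u) ≥ α||u||_{H^1}² reads (1−α)∫(u')² ≥ (α−c)∫u². Any admissible α is ≤ 1 (rapidly oscillating u have ∫u²/∫(u')² → 0), and α = 1 would force 0 ≥ (1−c)∫u², impossible since c < 1; so 1−α > 0. By the sharp Poincaré inequality on H^1_0 of an interval of length L, ∫(u')² ≥ (π/L)²∫u² with equality for the first sine mode sin(π(x−x₀)/L) (x₀ the left endpoint), so the inequality holds for all u iff (1−α)(π/L)² ≥ α − c, i.e. α ≤ ((π/L)² + c)/((π/L)² + 1) = (1 + c(L/π)²)/(1 + (L/π)²). With (π/L)² = 4*π^2/25 and c = 5/9, the largest admissible constant is α = ((π/L)² + c)/((π/L)² + 1).
Simplifying, α = (125 + 36*π^2)/(9*(25 + 4*π^2)).


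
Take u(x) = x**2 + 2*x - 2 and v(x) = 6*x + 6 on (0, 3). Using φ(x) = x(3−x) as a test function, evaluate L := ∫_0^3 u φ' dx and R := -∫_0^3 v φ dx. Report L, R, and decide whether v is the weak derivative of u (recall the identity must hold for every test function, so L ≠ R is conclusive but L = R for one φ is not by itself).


LHS = -45/2, RHS = -135/2. No, v is not the weak derivative of u.

u(x) = x**2 + 2*x - 2, classical derivative u'(x) = 2*x + 2.
φ(x) = x(3−x), so φ'(x) = 3 - 2*x.
Note φ(0) = φ(3) = 0, so the boundary term u·φ vanishes.
LHS = ∫_0^3 u(x) φ'(x) dx = ∫_0^3 (-2*x^3 - x^2 + 10*x - 6) dx. Term by term:
  ∫_0^3 -2*x^3 dx = -81/2;  ∫_0^3 -x^2 dx = -9;  ∫_0^3 10*x dx = 45;
  ∫_0^3 -6 dx = -18.
Sum: -81/2 − 9 + 45 − 18 = -45/2.
So LHS = -45/2.
∫_0^3 v(x) φ(x) dx = ∫_0^3 (-6*x^3 + 12*x^2 + 18*x) dx. Term by term:
  ∫_0^3 -6*x^3 dx = -243/2;  ∫_0^3 12*x^2 dx = 108;  ∫_0^3 18*x dx = 81.
Sum: -243/2 + 108 + 81 = 135/2.
So RHS = -∫_0^3 v(x) φ(x) dx = -135/2.
LHS − RHS = 45 ≠ 0, so the identity fails.
(For a valid weak derivative the identity must hold for EVERY test function, in particular this one. The failure shows v is NOT the weak derivative of u.)
Correct weak derivative would be u'(x) = 2*x + 2.


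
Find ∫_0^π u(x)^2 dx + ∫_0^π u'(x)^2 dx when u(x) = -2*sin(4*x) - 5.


||u||_{H^1(0,π)}^2 = 59*π

u'(x) = -8*cos(4*x).
Expand u² and (u')² and integrate term by term on (0, π), using: for integers n ≥ 1, ∫_0^π sin²(nx) dx = ∫_0^π cos²(nx) dx = π/2; for n ≠ n', ∫_0^π sin(nx)sin(n'x) dx = ∫_0^π cos(nx)cos(n'x) dx = 0; and by product-to-sum, ∫_0^π sin(nx)cos(n'x) dx = ½∫_0^π [sin((n+n')x) + sin((n−n')x)] dx, which is 0 when n+n' is even and 2n/(n²−n'²) when n+n' is odd (it need not vanish on (0, π)). For the constant mode: ∫_0^π 1 dx = π, ∫_0^π cos(nx) dx = 0, ∫_0^π sin(nx) dx = (1−(−1)^n)/n.
  u² squared terms: (-5)²·∫1 dx = 25·π = 25*π;  (-2)²·∫sin(4x)² dx = 4·π/2 = 2*π.
  u² cross terms: 2·(-5)·(-2)·∫1·sin(4x) dx = 20·(0) = 0.
  So ∫_0^π u² dx = 25*π + 2*π + 0 = 27*π.
  (u')² squared terms: (-8)²·∫cos(4x)² dx = 64·π/2 = 32*π.
  So ∫_0^π (u')² dx = 32*π.
||u||_{H^1}^2 = (27*π) + (32*π) = 59*π.


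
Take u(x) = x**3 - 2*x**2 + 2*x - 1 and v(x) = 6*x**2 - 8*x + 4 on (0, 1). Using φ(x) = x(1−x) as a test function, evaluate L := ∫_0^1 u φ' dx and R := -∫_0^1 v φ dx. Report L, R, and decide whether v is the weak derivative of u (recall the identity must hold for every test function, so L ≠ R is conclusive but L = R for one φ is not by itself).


LHS = -3/20, RHS = -3/10. No, v is not the weak derivative of u.

u(x) = x**3 - 2*x**2 + 2*x - 1, classical derivative u'(x) = 3*x**2 - 4*x + 2.
φ(x) = x(1−x), so φ'(x) = 1 - 2*x.
Note φ(0) = φ(1) = 0, so the boundary term u·φ vanishes.
LHS = ∫_0^1 u(x) φ'(x) dx = ∫_0^1 (-2*x^4 + 5*x^3 - 6*x^2 + 4*x - 1) dx. Term by term:
  ∫_0^1 -2*x^4 dx = -2/5;  ∫_0^1 5*x^3 dx = 5/4;  ∫_0^1 -6*x^2 dx = -2;
  ∫_0^1 4*x dx = 2;  ∫_0^1 -1 dx = -1.
Sum: -2/5 + 5/4 − 2 + 2 − 1 = -3/20.
So LHS = -3/20.
∫_0^1 v(x) φ(x) dx = ∫_0^1 (-6*x^4 + 14*x^3 - 12*x^2 + 4*x) dx. Term by term:
  ∫_0^1 -6*x^4 dx = -6/5;  ∫_0^1 14*x^3 dx = 7/2;  ∫_0^1 -12*x^2 dx = -4;
  ∫_0^1 4*x dx = 2.
Sum: -6/5 + 7/2 − 4 + 2 = 3/10.
So RHS = -∫_0^1 v(x) φ(x) dx = -3/10.
LHS − RHS = 3/20 ≠ 0, so the identity fails.
(For a valid weak derivative the identity must hold for EVERY test function, in particular this one. The failure shows v is NOT the weak derivative of u.)
Correct weak derivative would be u'(x) = 3*x**2 - 4*x + 2.


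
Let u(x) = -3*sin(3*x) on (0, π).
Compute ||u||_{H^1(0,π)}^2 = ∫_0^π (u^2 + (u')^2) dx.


||u||_{H^1(0,π)}^2 = 45*π

u'(x) = -9*cos(3*x).
Expand u² and (u')² and integrate term by term on (0, π), using: for integers n ≥ 1, ∫_0^π sin²(nx) dx = ∫_0^π cos²(nx) dx = π/2; for n ≠ n', ∫_0^π sin(nx)sin(n'x) dx = ∫_0^π cos(nx)cos(n'x) dx = 0; and by product-to-sum, ∫_0^π sin(nx)cos(n'x) dx = ½∫_0^π [sin((n+n')x) + sin((n−n')x)] dx, which is 0 when n+n' is even and 2n/(n²−n'²) when n+n' is odd (it need not vanish on (0, π)).
  u² squared terms: (-3)²·∫sin(3x)² dx = 9·π/2 = 9*π/2.
  So ∫_0^π u² dx = 9*π/2.
  (u')² squared terms: (-9)²·∫cos(3x)² dx = 81·π/2 = 81*π/2.
  So ∫_0^π (u')² dx = 81*π/2.
||u||_{H^1}^2 = (9*π/2) + (81*π/2) = 45*π.


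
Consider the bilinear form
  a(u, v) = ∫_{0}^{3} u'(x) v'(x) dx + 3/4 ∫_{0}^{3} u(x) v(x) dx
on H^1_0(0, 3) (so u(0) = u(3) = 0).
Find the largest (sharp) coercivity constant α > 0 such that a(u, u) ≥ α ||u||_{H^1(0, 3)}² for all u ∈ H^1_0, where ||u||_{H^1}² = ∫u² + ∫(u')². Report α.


α = (27/4 + π^2)/(9 + π^2)

Coercivity of a(·,·) on H^1_0(0, 3) means a(u, u) ≥ α ||u||_{H^1}² for every u ∈ H^1_0.
The interval has length L = 3, and Poincaré/coercivity depend only on L. Here a(u, u) = ∫(u')² + (3/4)·∫u².
Here 0 < c = 3/4 < 1. The condition a(u,u) ≥ α||u||_{H^1}² reads (1−α)∫(u')² ≥ (α−c)∫u². Any admissible α is ≤ 1 (rapidly oscillating u have ∫u²/∫(u')² → 0), and α = 1 would force 0 ≥ (1−c)∫u², impossible since c < 1; so 1−α > 0. By the sharp Poincaré inequality on H^1_0 of an interval of length L, ∫(u')² ≥ (π/L)²∫u² with equality for the first sine mode sin(π(x−x₀)/L) (x₀ the left endpoint), so the inequality holds for all u iff (1−α)(π/L)² ≥ α − c, i.e. α ≤ ((π/L)² + c)/((π/L)² + 1) = (1 + c(L/π)²)/(1 + (L/π)²). With (π/L)² = π^2/9 and c = 3/4, the largest admissible constant is α = ((π/L)² + c)/((π/L)² + 1).
Simplifying, α = (27/4 + π^2)/(9 + π^2).


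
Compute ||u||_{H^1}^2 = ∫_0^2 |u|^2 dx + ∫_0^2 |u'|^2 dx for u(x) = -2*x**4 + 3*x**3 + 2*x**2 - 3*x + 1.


||u||_{H^1}^2 = 29944/315

The H^1 norm (squared) on an interval (0, L) is
  ||u||_{H^1}^2 = ∫_0^L u(x)^2 dx + ∫_0^L u'(x)^2 dx.
Compute u'(x) = -8*x**3 + 9*x**2 + 4*x - 3.
Then u(x)^2 = 4*x**8 - 12*x**7 + x**6 + 24*x**5 - 18*x**4 - 6*x**3 + 13*x**2 - 6*x + 1 and u'(x)^2 = 64*x**6 - 144*x**5 + 17*x**4 + 120*x**3 - 38*x**2 - 24*x + 9.
Integrate each monomial from 0 to 2 using ∫_0^2 c·x^n dx = c·2^(n+1)/(n+1):
  ∫_0^2 u(x)^2 dx = ∫_0^2 (4*x^8 - 12*x^7 + x^6 + 24*x^5 - 18*x^4 - 6*x^3 + 13*x^2 - 6*x + 1) dx. Term by term:
    ∫_0^2 4*x^8 dx = 2048/9;  ∫_0^2 -12*x^7 dx = -384;  ∫_0^2 x^6 dx = 128/7;
    ∫_0^2 24*x^5 dx = 256;  ∫_0^2 -18*x^4 dx = -576/5;  ∫_0^2 -6*x^3 dx = -24;
    ∫_0^2 13*x^2 dx = 104/3;  ∫_0^2 -6*x dx = -12;  ∫_0^2 1 dx = 2.
  Sum: 2048/9 − 384 + 128/7 + 256 − 576/5 − 24 + 104/3 − 12 + 2 = 1042/315.
  ∫_0^2 u'(x)^2 dx = ∫_0^2 (64*x^6 - 144*x^5 + 17*x^4 + 120*x^3 - 38*x^2 - 24*x + 9) dx. Term by term:
    ∫_0^2 64*x^6 dx = 8192/7;  ∫_0^2 -144*x^5 dx = -1536;  ∫_0^2 17*x^4 dx = 544/5;
    ∫_0^2 120*x^3 dx = 480;  ∫_0^2 -38*x^2 dx = -304/3;  ∫_0^2 -24*x dx = -48;
    ∫_0^2 9 dx = 18.
  Sum: 8192/7 − 1536 + 544/5 + 480 − 304/3 − 48 + 18 = 9634/105.
Adding: ||u||_{H^1}^2 = 1042/315 + 9634/105 = 29944/315.


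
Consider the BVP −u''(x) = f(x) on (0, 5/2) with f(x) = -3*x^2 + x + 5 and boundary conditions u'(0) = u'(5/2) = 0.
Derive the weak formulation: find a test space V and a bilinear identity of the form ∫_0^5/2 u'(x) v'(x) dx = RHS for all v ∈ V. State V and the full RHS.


V = H^1(0, 5/2) (no boundary constraint on v; u is determined up to an additive constant); weak form: ∫_0^5/2 u'v' dx = ∫_0^5/2 (-3*x^2 + x + 5) v dx for all v ∈ V.

Multiply both sides by a test function v and integrate from 0 to 5/2:
  ∫_0^5/2 −u''(x) v(x) dx = ∫_0^5/2 f(x) v(x) dx.
Integrate the LHS by parts once:
  ∫_0^5/2 −u'' v dx = −[u'(x) v(x)]_0^5/2 + ∫_0^5/2 u'(x) v'(x) dx.
Thus ∫_0^5/2 u'(x) v'(x) dx = ∫_0^5/2 f(x) v(x) dx + [u'(x) v(x)]_0^5/2.
Choose V so that boundary terms are either known or forced to vanish.
u has homogeneous Neumann: u'(0) = u'(5/2) = 0. So [u' v]_0^5/2 = 0·v(5/2) − 0·v(0) = 0 for any v; take V = H^1(0, 5/2).
Weak formulation: find u (satisfying any essential BC) such that ∫_0^5/2 u'(x) v'(x) dx = ∫_0^5/2 f v dx for all v ∈ V (homogeneous Neumann, so boundary terms vanish).
Substituting f(x) = -3*x^2 + x + 5, the right-hand side is ∫_0^5/2 (-3*x^2 + x + 5) v dx.
Compatibility check (pure Neumann): taking v ≡ 1 ∈ V gives 0 = ∫_0^5/2 f dx + (0) − (0), i.e. ∫_0^5/2 f dx must equal u'(0) − u'(5/2) = 0. Indeed ∫_0^5/2 (-3*x^2 + x + 5) dx = 0, so the data are compatible. The solution is then unique only up to an additive constant (fix it e.g. by requiring ∫_0^5/2 u dx = 0).


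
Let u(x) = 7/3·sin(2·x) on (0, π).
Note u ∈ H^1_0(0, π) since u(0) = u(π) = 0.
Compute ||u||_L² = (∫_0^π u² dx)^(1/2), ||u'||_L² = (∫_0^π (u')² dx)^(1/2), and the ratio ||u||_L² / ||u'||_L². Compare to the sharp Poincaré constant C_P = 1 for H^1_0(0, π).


||u||_L² / ||u'||_L² = 1/2 < C_P = 1.

u(x) = 7/3·sin(2·x), so u'(x) = 14*cos(2*x)/3.
Writing u(x) = A·sin(kπx/L) with A = 7/3 and k = 2, use ∫_0^L sin²(kπx/L) dx = L/2 and ∫_0^L cos²(kπx/L) dx = L/2.
u² = 49/9·sin²(2·x) and (u')² = 196/9·cos²(2·x), and each of sin², cos² integrates to L/2 = π/2 over (0, π).
∫_0^π u² dx = 49*π/18, so ||u||_L² = 7*sqrt(2)*sqrt(π)/6.
∫_0^π (u')² dx = 98*π/9, so ||u'||_L² = 7*sqrt(2)*sqrt(π)/3.
Ratio ||u||_L² / ||u'||_L² = 1/2.
Sharp Poincaré constant on H^1_0(0, π) is C_P = L/π = 1, achieved by sin(x).
This is the k = 2 harmonic; the ratio L/(kπ) is strictly less than C_P = L/π, consistent with the sharp inequality ||u||_L² ≤ C_P ||u'||_L².


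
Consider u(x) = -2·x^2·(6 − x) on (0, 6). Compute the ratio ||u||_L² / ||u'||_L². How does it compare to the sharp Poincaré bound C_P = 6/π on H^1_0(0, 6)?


||u||_L² / ||u'||_L² = 3*sqrt(14)/7 < C_P = 6/π.

u(x) = -2·x^2·(6 − x), so u'(x) = 6*x*(x - 4).
u(x) = -2·x^2·(6 − x) vanishes at x = 0 and x = 6, so u ∈ H^1_0(0, 6). Differentiate via the product rule and integrate the resulting polynomials term by term.
  ∫_0^6 u² dx = ∫_0^6 (4*x^6 - 48*x^5 + 144*x^4) dx. Term by term:
    ∫_0^6 4*x^6 dx = 1119744/7;  ∫_0^6 -48*x^5 dx = -373248;  ∫_0^6 144*x^4 dx = 1119744/5.
  Sum: 1119744/7 − 373248 + 1119744/5 = 373248/35.
  ∫_0^6 (u')² dx = ∫_0^6 (36*x^4 - 288*x^3 + 576*x^2) dx. Term by term:
    ∫_0^6 36*x^4 dx = 279936/5;  ∫_0^6 -288*x^3 dx = -93312;  ∫_0^6 576*x^2 dx = 41472.
  Sum: 279936/5 − 93312 + 41472 = 20736/5.
∫_0^6 u² dx = 373248/35, so ||u||_L² = 432*sqrt(70)/35.
∫_0^6 (u')² dx = 20736/5, so ||u'||_L² = 144*sqrt(5)/5.
Ratio ||u||_L² / ||u'||_L² = 3*sqrt(14)/7.
Sharp Poincaré constant on H^1_0(0, 6) is C_P = L/π = 6/π, achieved by sin(π/6·x).
A polynomial bump cannot attain the sharp Poincaré constant (only the first sine eigenfunction does), so the ratio is strictly less than C_P, consistent with ||u||_L² ≤ C_P ||u'||_L².


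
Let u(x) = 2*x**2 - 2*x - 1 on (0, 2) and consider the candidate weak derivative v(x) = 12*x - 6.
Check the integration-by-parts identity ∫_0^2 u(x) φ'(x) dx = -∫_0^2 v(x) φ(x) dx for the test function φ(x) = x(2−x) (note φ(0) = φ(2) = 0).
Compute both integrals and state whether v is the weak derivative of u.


LHS = -8/3, RHS = -8. No, v is not the weak derivative of u.

u(x) = 2*x**2 - 2*x - 1, classical derivative u'(x) = 4*x - 2.
φ(x) = x(2−x), so φ'(x) = 2 - 2*x.
Note φ(0) = φ(2) = 0, so the boundary term u·φ vanishes.
LHS = ∫_0^2 u(x) φ'(x) dx = ∫_0^2 (-4*x^3 + 8*x^2 - 2*x - 2) dx. Term by term:
  ∫_0^2 -4*x^3 dx = -16;  ∫_0^2 8*x^2 dx = 64/3;  ∫_0^2 -2*x dx = -4;
  ∫_0^2 -2 dx = -4.
Sum: -16 + 64/3 − 4 − 4 = -8/3.
So LHS = -8/3.
∫_0^2 v(x) φ(x) dx = ∫_0^2 (-12*x^3 + 30*x^2 - 12*x) dx. Term by term:
  ∫_0^2 -12*x^3 dx = -48;  ∫_0^2 30*x^2 dx = 80;  ∫_0^2 -12*x dx = -24.
Sum: -48 + 80 − 24 = 8.
So RHS = -∫_0^2 v(x) φ(x) dx = -8.
LHS − RHS = 16/3 ≠ 0, so the identity fails.
(For a valid weak derivative the identity must hold for EVERY test function, in particular this one. The failure shows v is NOT the weak derivative of u.)
Correct weak derivative would be u'(x) = 4*x - 2.


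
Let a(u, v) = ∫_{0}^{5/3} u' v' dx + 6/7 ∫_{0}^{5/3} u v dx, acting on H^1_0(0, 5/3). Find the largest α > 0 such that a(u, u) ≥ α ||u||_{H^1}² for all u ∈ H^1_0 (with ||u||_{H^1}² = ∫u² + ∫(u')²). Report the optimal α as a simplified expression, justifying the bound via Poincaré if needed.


α = 3*(50 + 21*π^2)/(7*(25 + 9*π^2))

Coercivity of a(·,·) on H^1_0(0, 5/3) means a(u, u) ≥ α ||u||_{H^1}² for every u ∈ H^1_0.
The interval has length L = 5/3, and Poincaré/coercivity depend only on L. Here a(u, u) = ∫(u')² + (6/7)·∫u².
Here 0 < c = 6/7 < 1. The condition a(u,u) ≥ α||u||_{H^1}² reads (1−α)∫(u')² ≥ (α−c)∫u². Any admissible α is ≤ 1 (rapidly oscillating u have ∫u²/∫(u')² → 0), and α = 1 would force 0 ≥ (1−c)∫u², impossible since c < 1; so 1−α > 0. By the sharp Poincaré inequality on H^1_0 of an interval of length L, ∫(u')² ≥ (π/L)²∫u² with equality for the first sine mode sin(π(x−x₀)/L) (x₀ the left endpoint), so the inequality holds for all u iff (1−α)(π/L)² ≥ α − c, i.e. α ≤ ((π/L)² + c)/((π/L)² + 1) = (1 + c(L/π)²)/(1 + (L/π)²). With (π/L)² = 9*π^2/25 and c = 6/7, the largest admissible constant is α = ((π/L)² + c)/((π/L)² + 1).
Simplifying, α = 3*(50 + 21*π^2)/(7*(25 + 9*π^2)).


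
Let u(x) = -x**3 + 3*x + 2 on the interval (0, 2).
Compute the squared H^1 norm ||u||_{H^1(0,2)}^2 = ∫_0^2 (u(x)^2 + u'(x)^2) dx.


||u||_{H^1}^2 = 1662/35

The H^1 norm (squared) on an interval (0, L) is
  ||u||_{H^1}^2 = ∫_0^L u(x)^2 dx + ∫_0^L u'(x)^2 dx.
Compute u'(x) = 3 - 3*x**2.
Then u(x)^2 = x**6 - 6*x**4 - 4*x**3 + 9*x**2 + 12*x + 4 and u'(x)^2 = 9*x**4 - 18*x**2 + 9.
Integrate each monomial from 0 to 2 using ∫_0^2 c·x^n dx = c·2^(n+1)/(n+1):
  ∫_0^2 u(x)^2 dx = ∫_0^2 (x^6 - 6*x^4 - 4*x^3 + 9*x^2 + 12*x + 4) dx. Term by term:
    ∫_0^2 x^6 dx = 128/7;  ∫_0^2 -6*x^4 dx = -192/5;  ∫_0^2 -4*x^3 dx = -16;
    ∫_0^2 9*x^2 dx = 24;  ∫_0^2 12*x dx = 24;  ∫_0^2 4 dx = 8.
  Sum: 128/7 − 192/5 − 16 + 24 + 24 + 8 = 696/35.
  ∫_0^2 u'(x)^2 dx = ∫_0^2 (9*x^4 - 18*x^2 + 9) dx. Term by term:
    ∫_0^2 9*x^4 dx = 288/5;  ∫_0^2 -18*x^2 dx = -48;  ∫_0^2 9 dx = 18.
  Sum: 288/5 − 48 + 18 = 138/5.
Adding: ||u||_{H^1}^2 = 696/35 + 138/5 = 1662/35.
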